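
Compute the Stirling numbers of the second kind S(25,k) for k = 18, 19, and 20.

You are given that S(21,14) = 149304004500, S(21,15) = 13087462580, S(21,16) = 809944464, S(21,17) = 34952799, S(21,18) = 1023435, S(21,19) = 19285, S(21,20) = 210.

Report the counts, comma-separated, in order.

[22] T[22,15]:15*13087462580+149304004500=345615943200 · T[22,16]:16*809944464+13087462580=26046574004 · T[22,17]:17*34952799+809944464=1404142047 · T[22,18]:18*1023435+34952799=53374629 · T[22,19]:19*19285+1023435=1389850 · T[22,20]:20*210+19285=23485
[23] T[23,16]:16*26046574004+345615943200=762361127264 · T[23,17]:17*1404142047+26046574004=49916988803 · T[23,18]:18*53374629+1404142047=2364885369 · T[23,19]:19*1389850+53374629=79781779 · T[23,20]:20*23485+1389850=1859550
[24] T[24,17]:17*49916988803+762361127264=1610949936915 · T[24,18]:18*2364885369+49916988803=92484925445 · T[24,19]:19*79781779+2364885369=3880739170 · T[24,20]:20*1859550+79781779=116972779
[25] T[25,18]:18*92484925445+1610949936915=3275678594925 · T[25,19]:19*3880739170+92484925445=166218969675 · T[25,20]:20*116972779+3880739170=6220194750
Read S(25,18) = 3275678594925, S(25,19) = 166218969675, S(25,20) = 6220194750.

3275678594925, 166218969675, 6220194750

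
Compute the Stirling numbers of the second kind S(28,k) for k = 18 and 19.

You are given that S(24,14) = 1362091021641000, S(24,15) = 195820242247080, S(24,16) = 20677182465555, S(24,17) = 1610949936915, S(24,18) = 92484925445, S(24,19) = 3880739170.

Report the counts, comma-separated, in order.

[25] T[25,15]:15*195820242247080+1362091021641000=4299394655347200 · T[25,16]:16*20677182465555+195820242247080=526655161695960 · T[25,17]:17*1610949936915+20677182465555=48063331393110 · T[25,18]:18*92484925445+1610949936915=3275678594925 · T[25,19]:19*3880739170+92484925445=166218969675
[26] T[26,16]:16*526655161695960+4299394655347200=12725877242482560 · T[26,17]:17*48063331393110+526655161695960=1343731795378830 · T[26,18]:18*3275678594925+48063331393110=107025546101760 · T[26,19]:19*166218969675+3275678594925=6433839018750
[27] T[27,17]:17*1343731795378830+12725877242482560=35569317763922670 · T[27,18]:18*107025546101760+1343731795378830=3270191625210510 · T[27,19]:19*6433839018750+107025546101760=229268487458010
[28] T[28,18]:18*3270191625210510+35569317763922670=94432767017711850 · T[28,19]:19*229268487458010+3270191625210510=7626292886912700
Read S(28,18) = 94432767017711850, S(28,19) = 7626292886912700.

94432767017711850, 7626292886912700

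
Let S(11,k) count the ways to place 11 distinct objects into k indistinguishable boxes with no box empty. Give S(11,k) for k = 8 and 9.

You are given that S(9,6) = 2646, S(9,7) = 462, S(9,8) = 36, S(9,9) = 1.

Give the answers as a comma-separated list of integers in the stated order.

11880, 1155

r10: T_10,7=7×462+2646=5880; T_10,8=8×36+462=750; T_10,9=9×1+36=45
r11: T_11,8=8×750+5880=11880; T_11,9=9×45+750=1155
Read S(11,8) = 11880, S(11,9) = 1155.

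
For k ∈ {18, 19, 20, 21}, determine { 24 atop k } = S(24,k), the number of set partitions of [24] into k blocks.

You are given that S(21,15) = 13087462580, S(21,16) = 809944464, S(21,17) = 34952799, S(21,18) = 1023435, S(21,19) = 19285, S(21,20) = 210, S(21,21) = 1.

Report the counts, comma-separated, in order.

r22: T_22,16=16×809944464+13087462580=26046574004; T_22,17=17×34952799+809944464=1404142047; T_22,18=18×1023435+34952799=53374629; T_22,19=19×19285+1023435=1389850; T_22,20=20×210+19285=23485; T_22,21=21×1+210=231
r23: T_23,17=17×1404142047+26046574004=49916988803; T_23,18=18×53374629+1404142047=2364885369; T_23,19=19×1389850+53374629=79781779; T_23,20=20×23485+1389850=1859550; T_23,21=21×231+23485=28336
r24: T_24,18=18×2364885369+49916988803=92484925445; T_24,19=19×79781779+2364885369=3880739170; T_24,20=20×1859550+79781779=116972779; T_24,21=21×28336+1859550=2454606
Read S(24,18) = 92484925445, S(24,19) = 3880739170, S(24,20) = 116972779, S(24,21) = 2454606.

92484925445, 3880739170, 116972779, 2454606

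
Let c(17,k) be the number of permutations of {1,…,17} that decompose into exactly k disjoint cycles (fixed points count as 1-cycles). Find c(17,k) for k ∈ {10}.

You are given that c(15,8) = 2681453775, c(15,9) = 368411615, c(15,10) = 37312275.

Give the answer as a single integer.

r16: T_16,9=15×368411615+2681453775=8207628000; T_16,10=15×37312275+368411615=928095740
r17: T_17,10=16×928095740+8207628000=23057159840
Read c(17,10) = 23057159840.

23057159840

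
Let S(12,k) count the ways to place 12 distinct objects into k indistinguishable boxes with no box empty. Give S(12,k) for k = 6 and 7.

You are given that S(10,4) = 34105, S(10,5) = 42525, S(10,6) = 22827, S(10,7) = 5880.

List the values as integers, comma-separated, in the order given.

1323652, 627396

row 11: T[11][5]=5·42525+34105=246730  T[11][6]=6·22827+42525=179487  T[11][7]=7·5880+22827=63987
row 12: T[12][6]=6·179487+246730=1323652  T[12][7]=7·63987+179487=627396
Read S(12,6) = 1323652, S(12,7) = 627396.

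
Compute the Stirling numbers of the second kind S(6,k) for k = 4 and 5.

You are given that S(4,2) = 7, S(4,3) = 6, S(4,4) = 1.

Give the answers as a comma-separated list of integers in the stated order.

65, 15

r5: T_5,3=3×6+7=25; T_5,4=4×1+6=10; T_5,5=5×0+1=1
r6: T_6,4=4×10+25=65; T_6,5=5×1+10=15
Read S(6,4) = 65, S(6,5) = 15.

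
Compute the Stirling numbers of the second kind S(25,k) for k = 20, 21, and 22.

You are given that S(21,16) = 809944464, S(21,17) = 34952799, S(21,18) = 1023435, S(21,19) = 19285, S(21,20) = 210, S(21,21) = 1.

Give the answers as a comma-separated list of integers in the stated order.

6220194750, 168519505, 3200450

row 22: T[22][17]=17·34952799+809944464=1404142047  T[22][18]=18·1023435+34952799=53374629  T[22][19]=19·19285+1023435=1389850  T[22][20]=20·210+19285=23485  T[22][21]=21·1+210=231  T[22][22]=22·0+1=1
row 23: T[23][18]=18·53374629+1404142047=2364885369  T[23][19]=19·1389850+53374629=79781779  T[23][20]=20·23485+1389850=1859550  T[23][21]=21·231+23485=28336  T[23][22]=22·1+231=253
row 24: T[24][19]=19·79781779+2364885369=3880739170  T[24][20]=20·1859550+79781779=116972779  T[24][21]=21·28336+1859550=2454606  T[24][22]=22·253+28336=33902
row 25: T[25][20]=20·116972779+3880739170=6220194750  T[25][21]=21·2454606+116972779=168519505  T[25][22]=22·33902+2454606=3200450
Read S(25,20) = 6220194750, S(25,21) = 168519505, S(25,22) = 3200450.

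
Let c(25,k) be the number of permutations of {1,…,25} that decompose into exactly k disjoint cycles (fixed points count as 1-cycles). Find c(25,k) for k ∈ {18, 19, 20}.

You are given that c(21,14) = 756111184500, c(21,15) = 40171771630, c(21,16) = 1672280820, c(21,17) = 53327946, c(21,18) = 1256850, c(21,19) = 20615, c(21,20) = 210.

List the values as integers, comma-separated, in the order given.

12191224980000, 414908513800, 11276842500

row 22: T[22][15]=21·40171771630+756111184500=1599718388730  T[22][16]=21·1672280820+40171771630=75289668850  T[22][17]=21·53327946+1672280820=2792167686  T[22][18]=21·1256850+53327946=79721796  T[22][19]=21·20615+1256850=1689765  T[22][20]=21·210+20615=25025
row 23: T[23][16]=22·75289668850+1599718388730=3256091103430  T[23][17]=22·2792167686+75289668850=136717357942  T[23][18]=22·79721796+2792167686=4546047198  T[23][19]=22·1689765+79721796=116896626  T[23][20]=22·25025+1689765=2240315
row 24: T[24][17]=23·136717357942+3256091103430=6400590336096  T[24][18]=23·4546047198+136717357942=241276443496  T[24][19]=23·116896626+4546047198=7234669596  T[24][20]=23·2240315+116896626=168423871
row 25: T[25][18]=24·241276443496+6400590336096=12191224980000  T[25][19]=24·7234669596+241276443496=414908513800  T[25][20]=24·168423871+7234669596=11276842500
Read c(25,18) = 12191224980000, c(25,19) = 414908513800, c(25,20) = 11276842500.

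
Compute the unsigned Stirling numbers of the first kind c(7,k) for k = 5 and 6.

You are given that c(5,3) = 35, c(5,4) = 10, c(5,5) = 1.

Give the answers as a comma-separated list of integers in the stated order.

i=6: T(6,4)=35+5·10=85 | T(6,5)=10+5·1=15 | T(6,6)=1+5·0=1
i=7: T(7,5)=85+6·15=175 | T(7,6)=15+6·1=21
Read c(7,5) = 175, c(7,6) = 21.

175, 21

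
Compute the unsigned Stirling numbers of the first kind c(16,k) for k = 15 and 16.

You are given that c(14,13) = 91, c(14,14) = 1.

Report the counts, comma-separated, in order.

120, 1

[15] T[15,14]:14*1+91=105 · T[15,15]:14*0+1=1
[16] T[16,15]:15*1+105=120 · T[16,16]:15*0+1=1
Read c(16,15) = 120, c(16,16) = 1.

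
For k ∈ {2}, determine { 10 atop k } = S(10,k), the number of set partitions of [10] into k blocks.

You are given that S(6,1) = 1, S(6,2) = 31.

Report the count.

511

r7: T_7,1=1×1+0=1; T_7,2=2×31+1=63
r8: T_8,1=1×1+0=1; T_8,2=2×63+1=127
r9: T_9,1=1×1+0=1; T_9,2=2×127+1=255
r10: T_10,2=2×255+1=511
Read S(10,2) = 511.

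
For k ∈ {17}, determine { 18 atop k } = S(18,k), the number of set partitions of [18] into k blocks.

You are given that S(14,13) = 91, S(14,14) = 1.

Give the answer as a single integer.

153

@15  (15,14):1·14+91→105, (15,15):0·15+1→1
@16  (16,15):1·15+105→120, (16,16):0·16+1→1
@17  (17,16):1·16+120→136, (17,17):0·17+1→1
@18  (18,17):1·17+136→153
Read S(18,17) = 153.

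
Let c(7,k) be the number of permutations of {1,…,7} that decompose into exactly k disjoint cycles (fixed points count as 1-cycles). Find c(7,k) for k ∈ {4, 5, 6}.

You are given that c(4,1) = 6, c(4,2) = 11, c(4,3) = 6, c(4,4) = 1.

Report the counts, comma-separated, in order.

r5: T_5,2=4×11+6=50; T_5,3=4×6+11=35; T_5,4=4×1+6=10; T_5,5=4×0+1=1
r6: T_6,3=5×35+50=225; T_6,4=5×10+35=85; T_6,5=5×1+10=15; T_6,6=5×0+1=1
r7: T_7,4=6×85+225=735; T_7,5=6×15+85=175; T_7,6=6×1+15=21
Read c(7,4) = 735, c(7,5) = 175, c(7,6) = 21.

735, 175, 21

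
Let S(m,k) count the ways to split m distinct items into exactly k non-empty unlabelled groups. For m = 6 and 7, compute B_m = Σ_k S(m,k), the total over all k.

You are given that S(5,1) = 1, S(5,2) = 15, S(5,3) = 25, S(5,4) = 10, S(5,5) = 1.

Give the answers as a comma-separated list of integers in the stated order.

[6] T[6,1]:1*1+0=1 · T[6,2]:2*15+1=31 · T[6,3]:3*25+15=90 · T[6,4]:4*10+25=65 · T[6,5]:5*1+10=15 · T[6,6]:6*0+1=1
[7] T[7,1]:1*1+0=1 · T[7,2]:2*31+1=63 · T[7,3]:3*90+31=301 · T[7,4]:4*65+90=350 · T[7,5]:5*15+65=140 · T[7,6]:6*1+15=21 · T[7,7]:7*0+1=1
B_6 = ΣS(6,k) = 1+31+90+65+15+1 = 203
B_7 = ΣS(7,k) = 1+63+301+350+140+21+1 = 877

203, 877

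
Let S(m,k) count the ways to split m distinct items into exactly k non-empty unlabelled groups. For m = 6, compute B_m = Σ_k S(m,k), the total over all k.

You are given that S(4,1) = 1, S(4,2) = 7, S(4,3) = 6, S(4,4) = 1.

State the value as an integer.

203

row 5: T[5][1]=1·1+0=1  T[5][2]=2·7+1=15  T[5][3]=3·6+7=25  T[5][4]=4·1+6=10  T[5][5]=5·0+1=1
row 6: T[6][1]=1·1+0=1  T[6][2]=2·15+1=31  T[6][3]=3·25+15=90  T[6][4]=4·10+25=65  T[6][5]=5·1+10=15  T[6][6]=6·0+1=1
B_6 = ΣS(6,k) = 1+31+90+65+15+1 = 203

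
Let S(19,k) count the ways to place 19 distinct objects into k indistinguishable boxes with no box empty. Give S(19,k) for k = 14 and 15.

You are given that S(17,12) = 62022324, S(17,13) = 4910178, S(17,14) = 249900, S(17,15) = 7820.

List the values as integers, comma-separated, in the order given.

r18: T_18,13=13×4910178+62022324=125854638; T_18,14=14×249900+4910178=8408778; T_18,15=15×7820+249900=367200
r19: T_19,14=14×8408778+125854638=243577530; T_19,15=15×367200+8408778=13916778
Read S(19,14) = 243577530, S(19,15) = 13916778.

243577530, 13916778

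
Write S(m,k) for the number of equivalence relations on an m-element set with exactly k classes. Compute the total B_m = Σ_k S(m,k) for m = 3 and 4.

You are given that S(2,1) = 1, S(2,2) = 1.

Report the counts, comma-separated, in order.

5, 15

r3: T_3,1=1×1+0=1; T_3,2=2×1+1=3; T_3,3=3×0+1=1
r4: T_4,1=1×1+0=1; T_4,2=2×3+1=7; T_4,3=3×1+3=6; T_4,4=4×0+1=1
B_3 = ΣS(3,k) = 1+3+1 = 5
B_4 = ΣS(4,k) = 1+7+6+1 = 15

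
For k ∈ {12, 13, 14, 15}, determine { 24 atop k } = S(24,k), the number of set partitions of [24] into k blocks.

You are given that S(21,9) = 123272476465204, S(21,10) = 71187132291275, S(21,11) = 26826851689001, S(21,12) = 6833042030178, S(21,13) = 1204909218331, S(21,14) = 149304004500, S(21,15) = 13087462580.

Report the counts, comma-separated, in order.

i=22: T(22,10)=123272476465204+10·71187132291275=835143799377954 | T(22,11)=71187132291275+11·26826851689001=366282500870286 | T(22,12)=26826851689001+12·6833042030178=108823356051137 | T(22,13)=6833042030178+13·1204909218331=22496861868481 | T(22,14)=1204909218331+14·149304004500=3295165281331 | T(22,15)=149304004500+15·13087462580=345615943200
i=23: T(23,11)=835143799377954+11·366282500870286=4864251308951100 | T(23,12)=366282500870286+12·108823356051137=1672162773483930 | T(23,13)=108823356051137+13·22496861868481=401282560341390 | T(23,14)=22496861868481+14·3295165281331=68629175807115 | T(23,15)=3295165281331+15·345615943200=8479404429331
i=24: T(24,12)=4864251308951100+12·1672162773483930=24930204590758260 | T(24,13)=1672162773483930+13·401282560341390=6888836057922000 | T(24,14)=401282560341390+14·68629175807115=1362091021641000 | T(24,15)=68629175807115+15·8479404429331=195820242247080
Read S(24,12) = 24930204590758260, S(24,13) = 6888836057922000, S(24,14) = 1362091021641000, S(24,15) = 195820242247080.

24930204590758260, 6888836057922000, 1362091021641000, 195820242247080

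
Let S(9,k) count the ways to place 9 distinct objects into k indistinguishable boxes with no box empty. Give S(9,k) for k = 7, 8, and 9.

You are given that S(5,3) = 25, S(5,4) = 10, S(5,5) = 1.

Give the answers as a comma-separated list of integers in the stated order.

@6  (6,4):10·4+25→65, (6,5):1·5+10→15, (6,6):0·6+1→1
@7  (7,5):15·5+65→140, (7,6):1·6+15→21, (7,7):0·7+1→1
@8  (8,6):21·6+140→266, (8,7):1·7+21→28, (8,8):0·8+1→1
@9  (9,7):28·7+266→462, (9,8):1·8+28→36, (9,9):0·9+1→1
Read S(9,7) = 462, S(9,8) = 36, S(9,9) = 1.

462, 36, 1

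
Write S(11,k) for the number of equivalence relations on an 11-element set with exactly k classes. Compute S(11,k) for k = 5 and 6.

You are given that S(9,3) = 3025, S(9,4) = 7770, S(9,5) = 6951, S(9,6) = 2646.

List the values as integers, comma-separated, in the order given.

246730, 179487

[10] T[10,4]:4*7770+3025=34105 · T[10,5]:5*6951+7770=42525 · T[10,6]:6*2646+6951=22827
[11] T[11,5]:5*42525+34105=246730 · T[11,6]:6*22827+42525=179487
Read S(11,5) = 246730, S(11,6) = 179487.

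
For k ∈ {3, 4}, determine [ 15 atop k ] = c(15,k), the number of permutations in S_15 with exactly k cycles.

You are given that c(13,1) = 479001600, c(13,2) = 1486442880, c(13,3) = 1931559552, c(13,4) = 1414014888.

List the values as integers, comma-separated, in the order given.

r14: T_14,2=13×1486442880+479001600=19802759040; T_14,3=13×1931559552+1486442880=26596717056; T_14,4=13×1414014888+1931559552=20313753096
r15: T_15,3=14×26596717056+19802759040=392156797824; T_15,4=14×20313753096+26596717056=310989260400
Read c(15,3) = 392156797824, c(15,4) = 310989260400.

392156797824, 310989260400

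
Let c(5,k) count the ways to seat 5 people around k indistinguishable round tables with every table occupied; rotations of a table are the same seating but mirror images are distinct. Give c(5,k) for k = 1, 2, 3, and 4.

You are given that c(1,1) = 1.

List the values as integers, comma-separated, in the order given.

@2  (2,1):1·1+0→1, (2,2):0·1+1→1
@3  (3,1):1·2+0→2, (3,2):1·2+1→3, (3,3):0·2+1→1
@4  (4,1):2·3+0→6, (4,2):3·3+2→11, (4,3):1·3+3→6, (4,4):0·3+1→1
@5  (5,1):6·4+0→24, (5,2):11·4+6→50, (5,3):6·4+11→35, (5,4):1·4+6→10
Read c(5,1) = 24, c(5,2) = 50, c(5,3) = 35, c(5,4) = 10.

24, 50, 35, 10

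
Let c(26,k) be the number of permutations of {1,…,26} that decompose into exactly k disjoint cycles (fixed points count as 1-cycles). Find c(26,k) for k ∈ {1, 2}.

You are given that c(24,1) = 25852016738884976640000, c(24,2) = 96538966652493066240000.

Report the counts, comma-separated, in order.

15511210043330985984000000, 59190128811701203599360000

row 25: T[25][1]=24·25852016738884976640000+0=620448401733239439360000  T[25][2]=24·96538966652493066240000+25852016738884976640000=2342787216398718566400000
row 26: T[26][1]=25·620448401733239439360000+0=15511210043330985984000000  T[26][2]=25·2342787216398718566400000+620448401733239439360000=59190128811701203599360000
Read c(26,1) = 15511210043330985984000000, c(26,2) = 59190128811701203599360000.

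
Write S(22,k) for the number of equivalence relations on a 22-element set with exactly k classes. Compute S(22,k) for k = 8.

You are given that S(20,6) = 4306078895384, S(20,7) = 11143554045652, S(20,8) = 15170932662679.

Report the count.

i=21: T(21,7)=4306078895384+7·11143554045652=82310957214948 | T(21,8)=11143554045652+8·15170932662679=132511015347084
i=22: T(22,8)=82310957214948+8·132511015347084=1142399079991620
Read S(22,8) = 1142399079991620.

1142399079991620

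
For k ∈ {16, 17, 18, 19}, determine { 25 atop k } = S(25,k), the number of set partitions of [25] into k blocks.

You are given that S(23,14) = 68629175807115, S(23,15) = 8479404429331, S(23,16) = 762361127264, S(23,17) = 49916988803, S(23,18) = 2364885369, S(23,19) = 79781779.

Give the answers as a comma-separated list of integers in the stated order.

r24: T_24,15=15×8479404429331+68629175807115=195820242247080; T_24,16=16×762361127264+8479404429331=20677182465555; T_24,17=17×49916988803+762361127264=1610949936915; T_24,18=18×2364885369+49916988803=92484925445; T_24,19=19×79781779+2364885369=3880739170
r25: T_25,16=16×20677182465555+195820242247080=526655161695960; T_25,17=17×1610949936915+20677182465555=48063331393110; T_25,18=18×92484925445+1610949936915=3275678594925; T_25,19=19×3880739170+92484925445=166218969675
Read S(25,16) = 526655161695960, S(25,17) = 48063331393110, S(25,18) = 3275678594925, S(25,19) = 166218969675.

526655161695960, 48063331393110, 3275678594925, 166218969675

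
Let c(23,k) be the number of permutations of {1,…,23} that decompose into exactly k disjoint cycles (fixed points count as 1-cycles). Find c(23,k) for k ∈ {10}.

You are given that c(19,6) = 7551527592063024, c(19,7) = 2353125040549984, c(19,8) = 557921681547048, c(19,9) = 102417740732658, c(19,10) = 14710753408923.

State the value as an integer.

row 20: T[20][7]=19·2353125040549984+7551527592063024=52260903362512720  T[20][8]=19·557921681547048+2353125040549984=12953636989943896  T[20][9]=19·102417740732658+557921681547048=2503858755467550  T[20][10]=19·14710753408923+102417740732658=381922055502195
row 21: T[21][8]=20·12953636989943896+52260903362512720=311333643161390640  T[21][9]=20·2503858755467550+12953636989943896=63030812099294896  T[21][10]=20·381922055502195+2503858755467550=10142299865511450
row 22: T[22][9]=21·63030812099294896+311333643161390640=1634980697246583456  T[22][10]=21·10142299865511450+63030812099294896=276019109275035346
row 23: T[23][10]=22·276019109275035346+1634980697246583456=7707401101297361068
Read c(23,10) = 7707401101297361068.

7707401101297361068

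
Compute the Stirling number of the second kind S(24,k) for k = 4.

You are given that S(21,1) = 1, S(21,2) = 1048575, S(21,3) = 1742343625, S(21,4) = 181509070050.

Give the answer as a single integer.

i=22: T(22,2)=1+2·1048575=2097151 | T(22,3)=1048575+3·1742343625=5228079450 | T(22,4)=1742343625+4·181509070050=727778623825
i=23: T(23,3)=2097151+3·5228079450=15686335501 | T(23,4)=5228079450+4·727778623825=2916342574750
i=24: T(24,4)=15686335501+4·2916342574750=11681056634501
Read S(24,4) = 11681056634501.

11681056634501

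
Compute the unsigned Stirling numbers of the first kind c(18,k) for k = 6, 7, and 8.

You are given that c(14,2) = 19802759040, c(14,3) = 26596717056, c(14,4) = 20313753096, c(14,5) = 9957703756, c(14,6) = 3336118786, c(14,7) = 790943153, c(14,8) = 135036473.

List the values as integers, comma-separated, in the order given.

@15  (15,3):26596717056·14+19802759040→392156797824, (15,4):20313753096·14+26596717056→310989260400, (15,5):9957703756·14+20313753096→159721605680, (15,6):3336118786·14+9957703756→56663366760, (15,7):790943153·14+3336118786→14409322928, (15,8):135036473·14+790943153→2681453775
@16  (16,4):310989260400·15+392156797824→5056995703824, (16,5):159721605680·15+310989260400→2706813345600, (16,6):56663366760·15+159721605680→1009672107080, (16,7):14409322928·15+56663366760→272803210680, (16,8):2681453775·15+14409322928→54631129553
@17  (17,5):2706813345600·16+5056995703824→48366009233424, (17,6):1009672107080·16+2706813345600→18861567058880, (17,7):272803210680·16+1009672107080→5374523477960, (17,8):54631129553·16+272803210680→1146901283528
@18  (18,6):18861567058880·17+48366009233424→369012649234384, (18,7):5374523477960·17+18861567058880→110228466184200, (18,8):1146901283528·17+5374523477960→24871845297936
Read c(18,6) = 369012649234384, c(18,7) = 110228466184200, c(18,8) = 24871845297936.

369012649234384, 110228466184200, 24871845297936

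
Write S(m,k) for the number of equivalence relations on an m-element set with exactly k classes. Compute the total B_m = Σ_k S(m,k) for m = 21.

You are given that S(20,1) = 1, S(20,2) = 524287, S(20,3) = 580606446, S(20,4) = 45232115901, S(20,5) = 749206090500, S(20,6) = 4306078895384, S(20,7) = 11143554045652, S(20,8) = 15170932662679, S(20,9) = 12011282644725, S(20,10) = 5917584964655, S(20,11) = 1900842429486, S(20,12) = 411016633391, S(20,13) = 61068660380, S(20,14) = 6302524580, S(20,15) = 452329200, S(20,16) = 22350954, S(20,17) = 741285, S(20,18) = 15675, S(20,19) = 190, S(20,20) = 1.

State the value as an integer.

474869816156751

@21  (21,1):1·1+0→1, (21,2):524287·2+1→1048575, (21,3):580606446·3+524287→1742343625, (21,4):45232115901·4+580606446→181509070050, (21,5):749206090500·5+45232115901→3791262568401, (21,6):4306078895384·6+749206090500→26585679462804, (21,7):11143554045652·7+4306078895384→82310957214948, (21,8):15170932662679·8+11143554045652→132511015347084, (21,9):12011282644725·9+15170932662679→123272476465204, (21,10):5917584964655·10+12011282644725→71187132291275, (21,11):1900842429486·11+5917584964655→26826851689001, (21,12):411016633391·12+1900842429486→6833042030178, (21,13):61068660380·13+411016633391→1204909218331, (21,14):6302524580·14+61068660380→149304004500, (21,15):452329200·15+6302524580→13087462580, (21,16):22350954·16+452329200→809944464, (21,17):741285·17+22350954→34952799, (21,18):15675·18+741285→1023435, (21,19):190·19+15675→19285, (21,20):1·20+190→210, (21,21):0·21+1→1
B_21 = ΣS(21,k) = 1+1048575+1742343625+181509070050+3791262568401+26585679462804+82310957214948+132511015347084+123272476465204+71187132291275+26826851689001+6833042030178+1204909218331+149304004500+13087462580+809944464+34952799+1023435+19285+210+1 = 474869816156751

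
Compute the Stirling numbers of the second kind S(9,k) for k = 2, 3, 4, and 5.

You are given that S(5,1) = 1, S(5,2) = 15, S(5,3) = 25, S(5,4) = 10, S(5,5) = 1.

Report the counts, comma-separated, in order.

row 6: T[6][1]=1·1+0=1  T[6][2]=2·15+1=31  T[6][3]=3·25+15=90  T[6][4]=4·10+25=65  T[6][5]=5·1+10=15
row 7: T[7][1]=1·1+0=1  T[7][2]=2·31+1=63  T[7][3]=3·90+31=301  T[7][4]=4·65+90=350  T[7][5]=5·15+65=140
row 8: T[8][1]=1·1+0=1  T[8][2]=2·63+1=127  T[8][3]=3·301+63=966  T[8][4]=4·350+301=1701  T[8][5]=5·140+350=1050
row 9: T[9][2]=2·127+1=255  T[9][3]=3·966+127=3025  T[9][4]=4·1701+966=7770  T[9][5]=5·1050+1701=6951
Read S(9,2) = 255, S(9,3) = 3025, S(9,4) = 7770, S(9,5) = 6951.

255, 3025, 7770, 6951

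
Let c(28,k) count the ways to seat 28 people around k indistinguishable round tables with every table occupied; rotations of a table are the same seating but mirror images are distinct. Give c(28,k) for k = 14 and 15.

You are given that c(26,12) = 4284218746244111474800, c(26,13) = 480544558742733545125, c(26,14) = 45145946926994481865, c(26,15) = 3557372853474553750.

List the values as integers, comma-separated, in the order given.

61445535102359115635655, 5370555489012577816470

[27] T[27,13]:26*480544558742733545125+4284218746244111474800=16778377273555183648050 · T[27,14]:26*45145946926994481865+480544558742733545125=1654339178844590073615 · T[27,15]:26*3557372853474553750+45145946926994481865=137637641117332879365
[28] T[28,14]:27*1654339178844590073615+16778377273555183648050=61445535102359115635655 · T[28,15]:27*137637641117332879365+1654339178844590073615=5370555489012577816470
Read c(28,14) = 61445535102359115635655, c(28,15) = 5370555489012577816470.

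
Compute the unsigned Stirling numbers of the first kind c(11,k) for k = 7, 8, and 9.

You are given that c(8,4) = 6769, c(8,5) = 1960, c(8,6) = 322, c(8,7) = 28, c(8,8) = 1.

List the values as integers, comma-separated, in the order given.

157773, 18150, 1320

@9  (9,5):1960·8+6769→22449, (9,6):322·8+1960→4536, (9,7):28·8+322→546, (9,8):1·8+28→36, (9,9):0·8+1→1
@10  (10,6):4536·9+22449→63273, (10,7):546·9+4536→9450, (10,8):36·9+546→870, (10,9):1·9+36→45
@11  (11,7):9450·10+63273→157773, (11,8):870·10+9450→18150, (11,9):45·10+870→1320
Read c(11,7) = 157773, c(11,8) = 18150, c(11,9) = 1320.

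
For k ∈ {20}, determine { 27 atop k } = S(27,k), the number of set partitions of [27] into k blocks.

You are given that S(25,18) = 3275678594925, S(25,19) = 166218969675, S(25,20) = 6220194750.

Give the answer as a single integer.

row 26: T[26][19]=19·166218969675+3275678594925=6433839018750  T[26][20]=20·6220194750+166218969675=290622864675
row 27: T[27][20]=20·290622864675+6433839018750=12246296312250
Read S(27,20) = 12246296312250.

12246296312250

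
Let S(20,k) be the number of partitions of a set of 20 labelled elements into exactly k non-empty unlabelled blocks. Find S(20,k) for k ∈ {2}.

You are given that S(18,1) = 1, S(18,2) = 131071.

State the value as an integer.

@19  (19,1):1·1+0→1, (19,2):131071·2+1→262143
@20  (20,2):262143·2+1→524287
Read S(20,2) = 524287.

524287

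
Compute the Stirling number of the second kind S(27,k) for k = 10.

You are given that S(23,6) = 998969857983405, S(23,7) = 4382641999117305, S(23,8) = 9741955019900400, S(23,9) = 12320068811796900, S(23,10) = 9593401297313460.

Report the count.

i=24: T(24,7)=998969857983405+7·4382641999117305=31677463851804540 | T(24,8)=4382641999117305+8·9741955019900400=82318282158320505 | T(24,9)=9741955019900400+9·12320068811796900=120622574326072500 | T(24,10)=12320068811796900+10·9593401297313460=108254081784931500
i=25: T(25,8)=31677463851804540+8·82318282158320505=690223721118368580 | T(25,9)=82318282158320505+9·120622574326072500=1167921451092973005 | T(25,10)=120622574326072500+10·108254081784931500=1203163392175387500
i=26: T(26,9)=690223721118368580+9·1167921451092973005=11201516780955125625 | T(26,10)=1167921451092973005+10·1203163392175387500=13199555372846848005
i=27: T(27,10)=11201516780955125625+10·13199555372846848005=143197070509423605675
Read S(27,10) = 143197070509423605675.

143197070509423605675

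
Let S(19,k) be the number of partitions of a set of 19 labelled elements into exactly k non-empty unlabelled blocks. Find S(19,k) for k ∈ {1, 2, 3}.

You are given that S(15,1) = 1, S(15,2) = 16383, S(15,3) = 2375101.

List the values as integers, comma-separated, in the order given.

r16: T_16,1=1×1+0=1; T_16,2=2×16383+1=32767; T_16,3=3×2375101+16383=7141686
r17: T_17,1=1×1+0=1; T_17,2=2×32767+1=65535; T_17,3=3×7141686+32767=21457825
r18: T_18,1=1×1+0=1; T_18,2=2×65535+1=131071; T_18,3=3×21457825+65535=64439010
r19: T_19,1=1×1+0=1; T_19,2=2×131071+1=262143; T_19,3=3×64439010+131071=193448101
Read S(19,1) = 1, S(19,2) = 262143, S(19,3) = 193448101.

1, 262143, 193448101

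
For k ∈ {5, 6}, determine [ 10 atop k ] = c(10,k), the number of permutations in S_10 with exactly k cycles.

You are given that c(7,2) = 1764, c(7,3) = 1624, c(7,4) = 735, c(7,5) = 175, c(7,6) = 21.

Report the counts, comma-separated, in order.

row 8: T[8][3]=7·1624+1764=13132  T[8][4]=7·735+1624=6769  T[8][5]=7·175+735=1960  T[8][6]=7·21+175=322
row 9: T[9][4]=8·6769+13132=67284  T[9][5]=8·1960+6769=22449  T[9][6]=8·322+1960=4536
row 10: T[10][5]=9·22449+67284=269325  T[10][6]=9·4536+22449=63273
Read c(10,5) = 269325, c(10,6) = 63273.

269325, 63273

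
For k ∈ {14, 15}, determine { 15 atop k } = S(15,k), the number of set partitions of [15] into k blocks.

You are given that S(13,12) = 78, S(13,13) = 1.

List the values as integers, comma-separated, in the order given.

row 14: T[14][13]=13·1+78=91  T[14][14]=14·0+1=1
row 15: T[15][14]=14·1+91=105  T[15][15]=15·0+1=1
Read S(15,14) = 105, S(15,15) = 1.

105, 1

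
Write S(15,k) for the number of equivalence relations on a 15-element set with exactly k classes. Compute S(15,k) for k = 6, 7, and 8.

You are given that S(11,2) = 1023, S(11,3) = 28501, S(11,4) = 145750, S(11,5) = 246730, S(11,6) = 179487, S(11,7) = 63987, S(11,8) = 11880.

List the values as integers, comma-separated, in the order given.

i=12: T(12,3)=1023+3·28501=86526 | T(12,4)=28501+4·145750=611501 | T(12,5)=145750+5·246730=1379400 | T(12,6)=246730+6·179487=1323652 | T(12,7)=179487+7·63987=627396 | T(12,8)=63987+8·11880=159027
i=13: T(13,4)=86526+4·611501=2532530 | T(13,5)=611501+5·1379400=7508501 | T(13,6)=1379400+6·1323652=9321312 | T(13,7)=1323652+7·627396=5715424 | T(13,8)=627396+8·159027=1899612
i=14: T(14,5)=2532530+5·7508501=40075035 | T(14,6)=7508501+6·9321312=63436373 | T(14,7)=9321312+7·5715424=49329280 | T(14,8)=5715424+8·1899612=20912320
i=15: T(15,6)=40075035+6·63436373=420693273 | T(15,7)=63436373+7·49329280=408741333 | T(15,8)=49329280+8·20912320=216627840
Read S(15,6) = 420693273, S(15,7) = 408741333, S(15,8) = 216627840.

420693273, 408741333, 216627840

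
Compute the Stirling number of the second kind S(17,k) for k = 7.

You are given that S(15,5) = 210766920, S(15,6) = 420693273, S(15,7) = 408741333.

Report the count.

i=16: T(16,6)=210766920+6·420693273=2734926558 | T(16,7)=420693273+7·408741333=3281882604
i=17: T(17,7)=2734926558+7·3281882604=25708104786
Read S(17,7) = 25708104786.

25708104786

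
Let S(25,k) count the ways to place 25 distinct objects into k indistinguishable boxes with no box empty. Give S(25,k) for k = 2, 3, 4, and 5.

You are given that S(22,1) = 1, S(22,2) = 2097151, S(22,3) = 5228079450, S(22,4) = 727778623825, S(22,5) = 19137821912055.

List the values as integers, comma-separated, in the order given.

16777215, 141197991025, 46771289738810, 2436684974110751

r23: T_23,1=1×1+0=1; T_23,2=2×2097151+1=4194303; T_23,3=3×5228079450+2097151=15686335501; T_23,4=4×727778623825+5228079450=2916342574750; T_23,5=5×19137821912055+727778623825=96416888184100
r24: T_24,1=1×1+0=1; T_24,2=2×4194303+1=8388607; T_24,3=3×15686335501+4194303=47063200806; T_24,4=4×2916342574750+15686335501=11681056634501; T_24,5=5×96416888184100+2916342574750=485000783495250
r25: T_25,2=2×8388607+1=16777215; T_25,3=3×47063200806+8388607=141197991025; T_25,4=4×11681056634501+47063200806=46771289738810; T_25,5=5×485000783495250+11681056634501=2436684974110751
Read S(25,2) = 16777215, S(25,3) = 141197991025, S(25,4) = 46771289738810, S(25,5) = 2436684974110751.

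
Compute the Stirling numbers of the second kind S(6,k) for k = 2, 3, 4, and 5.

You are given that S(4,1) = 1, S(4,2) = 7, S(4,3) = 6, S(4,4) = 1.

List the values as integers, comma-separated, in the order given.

31, 90, 65, 15

@5  (5,1):1·1+0→1, (5,2):7·2+1→15, (5,3):6·3+7→25, (5,4):1·4+6→10, (5,5):0·5+1→1
@6  (6,2):15·2+1→31, (6,3):25·3+15→90, (6,4):10·4+25→65, (6,5):1·5+10→15
Read S(6,2) = 31, S(6,3) = 90, S(6,4) = 65, S(6,5) = 15.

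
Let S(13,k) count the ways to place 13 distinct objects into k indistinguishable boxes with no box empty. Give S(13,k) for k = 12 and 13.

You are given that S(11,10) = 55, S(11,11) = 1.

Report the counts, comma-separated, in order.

i=12: T(12,11)=55+11·1=66 | T(12,12)=1+12·0=1
i=13: T(13,12)=66+12·1=78 | T(13,13)=1+13·0=1
Read S(13,12) = 78, S(13,13) = 1.

78, 1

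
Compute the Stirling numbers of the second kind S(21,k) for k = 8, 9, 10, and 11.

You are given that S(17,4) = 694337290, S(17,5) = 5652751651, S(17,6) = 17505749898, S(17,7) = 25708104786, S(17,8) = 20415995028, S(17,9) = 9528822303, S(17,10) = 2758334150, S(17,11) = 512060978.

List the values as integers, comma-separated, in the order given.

r18: T_18,5=5×5652751651+694337290=28958095545; T_18,6=6×17505749898+5652751651=110687251039; T_18,7=7×25708104786+17505749898=197462483400; T_18,8=8×20415995028+25708104786=189036065010; T_18,9=9×9528822303+20415995028=106175395755; T_18,10=10×2758334150+9528822303=37112163803; T_18,11=11×512060978+2758334150=8391004908
r19: T_19,6=6×110687251039+28958095545=693081601779; T_19,7=7×197462483400+110687251039=1492924634839; T_19,8=8×189036065010+197462483400=1709751003480; T_19,9=9×106175395755+189036065010=1144614626805; T_19,10=10×37112163803+106175395755=477297033785; T_19,11=11×8391004908+37112163803=129413217791
r20: T_20,7=7×1492924634839+693081601779=11143554045652; T_20,8=8×1709751003480+1492924634839=15170932662679; T_20,9=9×1144614626805+1709751003480=12011282644725; T_20,10=10×477297033785+1144614626805=5917584964655; T_20,11=11×129413217791+477297033785=1900842429486
r21: T_21,8=8×15170932662679+11143554045652=132511015347084; T_21,9=9×12011282644725+15170932662679=123272476465204; T_21,10=10×5917584964655+12011282644725=71187132291275; T_21,11=11×1900842429486+5917584964655=26826851689001
Read S(21,8) = 132511015347084, S(21,9) = 123272476465204, S(21,10) = 71187132291275, S(21,11) = 26826851689001.

132511015347084, 123272476465204, 71187132291275, 26826851689001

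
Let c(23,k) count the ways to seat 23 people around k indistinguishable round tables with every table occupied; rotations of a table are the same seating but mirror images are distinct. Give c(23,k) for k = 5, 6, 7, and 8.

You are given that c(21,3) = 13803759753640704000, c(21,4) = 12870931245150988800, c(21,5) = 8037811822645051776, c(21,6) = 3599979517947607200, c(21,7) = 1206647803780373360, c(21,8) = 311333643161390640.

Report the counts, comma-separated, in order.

i=22: T(22,4)=13803759753640704000+21·12870931245150988800=284093315901811468800 | T(22,5)=12870931245150988800+21·8037811822645051776=181664979520697076096 | T(22,6)=8037811822645051776+21·3599979517947607200=83637381699544802976 | T(22,7)=3599979517947607200+21·1206647803780373360=28939583397335447760 | T(22,8)=1206647803780373360+21·311333643161390640=7744654310169576800
i=23: T(23,5)=284093315901811468800+22·181664979520697076096=4280722865357147142912 | T(23,6)=181664979520697076096+22·83637381699544802976=2021687376910682741568 | T(23,7)=83637381699544802976+22·28939583397335447760=720308216440924653696 | T(23,8)=28939583397335447760+22·7744654310169576800=199321978221066137360
Read c(23,5) = 4280722865357147142912, c(23,6) = 2021687376910682741568, c(23,7) = 720308216440924653696, c(23,8) = 199321978221066137360.

4280722865357147142912, 2021687376910682741568, 720308216440924653696, 199321978221066137360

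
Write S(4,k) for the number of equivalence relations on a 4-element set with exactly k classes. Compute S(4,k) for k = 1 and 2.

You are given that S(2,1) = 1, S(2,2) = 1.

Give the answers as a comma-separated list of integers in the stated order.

1, 7

@3  (3,1):1·1+0→1, (3,2):1·2+1→3
@4  (4,1):1·1+0→1, (4,2):3·2+1→7
Read S(4,1) = 1, S(4,2) = 7.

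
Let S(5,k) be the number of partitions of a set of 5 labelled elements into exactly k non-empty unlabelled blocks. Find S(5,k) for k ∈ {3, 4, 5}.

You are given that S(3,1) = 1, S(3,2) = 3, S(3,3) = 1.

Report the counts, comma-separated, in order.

@4  (4,2):3·2+1→7, (4,3):1·3+3→6, (4,4):0·4+1→1
@5  (5,3):6·3+7→25, (5,4):1·4+6→10, (5,5):0·5+1→1
Read S(5,3) = 25, S(5,4) = 10, S(5,5) = 1.

25, 10, 1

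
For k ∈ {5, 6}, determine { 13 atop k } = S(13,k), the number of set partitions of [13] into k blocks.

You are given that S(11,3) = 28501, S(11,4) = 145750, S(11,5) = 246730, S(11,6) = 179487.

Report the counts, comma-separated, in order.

@12  (12,4):145750·4+28501→611501, (12,5):246730·5+145750→1379400, (12,6):179487·6+246730→1323652
@13  (13,5):1379400·5+611501→7508501, (13,6):1323652·6+1379400→9321312
Read S(13,5) = 7508501, S(13,6) = 9321312.

7508501, 9321312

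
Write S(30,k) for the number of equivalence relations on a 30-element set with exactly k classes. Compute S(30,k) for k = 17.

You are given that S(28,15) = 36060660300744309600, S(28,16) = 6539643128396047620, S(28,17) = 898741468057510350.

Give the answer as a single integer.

511605167806434372210

row 29: T[29][16]=16·6539643128396047620+36060660300744309600=140694950355081071520  T[29][17]=17·898741468057510350+6539643128396047620=21818248085373723570
row 30: T[30][17]=17·21818248085373723570+140694950355081071520=511605167806434372210
Read S(30,17) = 511605167806434372210.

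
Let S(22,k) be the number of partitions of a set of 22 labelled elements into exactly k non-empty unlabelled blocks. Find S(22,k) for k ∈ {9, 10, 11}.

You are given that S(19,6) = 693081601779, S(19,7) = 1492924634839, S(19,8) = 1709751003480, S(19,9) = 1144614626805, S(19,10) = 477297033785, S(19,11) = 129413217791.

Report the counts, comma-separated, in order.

i=20: T(20,7)=693081601779+7·1492924634839=11143554045652 | T(20,8)=1492924634839+8·1709751003480=15170932662679 | T(20,9)=1709751003480+9·1144614626805=12011282644725 | T(20,10)=1144614626805+10·477297033785=5917584964655 | T(20,11)=477297033785+11·129413217791=1900842429486
i=21: T(21,8)=11143554045652+8·15170932662679=132511015347084 | T(21,9)=15170932662679+9·12011282644725=123272476465204 | T(21,10)=12011282644725+10·5917584964655=71187132291275 | T(21,11)=5917584964655+11·1900842429486=26826851689001
i=22: T(22,9)=132511015347084+9·123272476465204=1241963303533920 | T(22,10)=123272476465204+10·71187132291275=835143799377954 | T(22,11)=71187132291275+11·26826851689001=366282500870286
Read S(22,9) = 1241963303533920, S(22,10) = 835143799377954, S(22,11) = 366282500870286.

1241963303533920, 835143799377954, 366282500870286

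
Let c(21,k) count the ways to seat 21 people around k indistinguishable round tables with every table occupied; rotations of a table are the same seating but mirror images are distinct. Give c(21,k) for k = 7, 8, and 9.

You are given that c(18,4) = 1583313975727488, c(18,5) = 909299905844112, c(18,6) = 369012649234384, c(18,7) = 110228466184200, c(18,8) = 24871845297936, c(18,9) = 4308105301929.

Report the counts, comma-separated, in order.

i=19: T(19,5)=1583313975727488+18·909299905844112=17950712280921504 | T(19,6)=909299905844112+18·369012649234384=7551527592063024 | T(19,7)=369012649234384+18·110228466184200=2353125040549984 | T(19,8)=110228466184200+18·24871845297936=557921681547048 | T(19,9)=24871845297936+18·4308105301929=102417740732658
i=20: T(20,6)=17950712280921504+19·7551527592063024=161429736530118960 | T(20,7)=7551527592063024+19·2353125040549984=52260903362512720 | T(20,8)=2353125040549984+19·557921681547048=12953636989943896 | T(20,9)=557921681547048+19·102417740732658=2503858755467550
i=21: T(21,7)=161429736530118960+20·52260903362512720=1206647803780373360 | T(21,8)=52260903362512720+20·12953636989943896=311333643161390640 | T(21,9)=12953636989943896+20·2503858755467550=63030812099294896
Read c(21,7) = 1206647803780373360, c(21,8) = 311333643161390640, c(21,9) = 63030812099294896.

1206647803780373360, 311333643161390640, 63030812099294896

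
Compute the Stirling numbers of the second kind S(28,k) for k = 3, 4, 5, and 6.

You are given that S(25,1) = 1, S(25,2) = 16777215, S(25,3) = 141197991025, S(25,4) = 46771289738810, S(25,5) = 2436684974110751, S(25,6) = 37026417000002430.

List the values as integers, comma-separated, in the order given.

3812664524766, 2998587019946701, 307440364830580800, 8220146115188676396

i=26: T(26,1)=0+1·1=1 | T(26,2)=1+2·16777215=33554431 | T(26,3)=16777215+3·141197991025=423610750290 | T(26,4)=141197991025+4·46771289738810=187226356946265 | T(26,5)=46771289738810+5·2436684974110751=12230196160292565 | T(26,6)=2436684974110751+6·37026417000002430=224595186974125331
i=27: T(27,2)=1+2·33554431=67108863 | T(27,3)=33554431+3·423610750290=1270865805301 | T(27,4)=423610750290+4·187226356946265=749329038535350 | T(27,5)=187226356946265+5·12230196160292565=61338207158409090 | T(27,6)=12230196160292565+6·224595186974125331=1359801318005044551
i=28: T(28,3)=67108863+3·1270865805301=3812664524766 | T(28,4)=1270865805301+4·749329038535350=2998587019946701 | T(28,5)=749329038535350+5·61338207158409090=307440364830580800 | T(28,6)=61338207158409090+6·1359801318005044551=8220146115188676396
Read S(28,3) = 3812664524766, S(28,4) = 2998587019946701, S(28,5) = 307440364830580800, S(28,6) = 8220146115188676396.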